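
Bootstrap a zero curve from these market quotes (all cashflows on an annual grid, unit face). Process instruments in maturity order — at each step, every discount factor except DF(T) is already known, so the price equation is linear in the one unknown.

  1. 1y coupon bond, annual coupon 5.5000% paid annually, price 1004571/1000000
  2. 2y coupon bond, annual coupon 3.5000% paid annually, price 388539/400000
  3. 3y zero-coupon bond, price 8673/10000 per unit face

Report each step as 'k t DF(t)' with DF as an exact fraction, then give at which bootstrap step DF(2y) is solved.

step 1 [1y] bond c/1=11/200: DF=(1004571/1000000 − 11/200·(0))/(1+11/200) = 4761/5000 ≈ 0.952200
step 2 [2y] bond c/1=7/200: DF=(388539/400000 − 7/200·(0.952200))/(1+7/200) = 9063/10000 ≈ 0.906300
step 3 [3y] zero: DF = P = 8673/10000 ≈ 0.867300

1 1 4761/5000
2 2 9063/10000
3 3 8673/10000
DF(2y) is solved at step 2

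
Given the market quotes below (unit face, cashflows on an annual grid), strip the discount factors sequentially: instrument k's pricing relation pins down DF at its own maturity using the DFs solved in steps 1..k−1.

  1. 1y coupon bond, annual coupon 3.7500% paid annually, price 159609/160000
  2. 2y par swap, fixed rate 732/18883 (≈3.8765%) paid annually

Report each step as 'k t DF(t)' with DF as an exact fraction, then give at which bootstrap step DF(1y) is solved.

step 1 [1y] bond c/1=3/80: DF=(159609/160000 − 3/80·(0))/(1+3/80) = 1923/2000 ≈ 0.961500
step 2 [2y] swap r/1=732/18883: DF=(1 − 732/18883·(0.961500))/(1+732/18883) = 2317/2500 ≈ 0.926800

1 1 1923/2000
2 2 2317/2500
DF(1y) is solved at step 1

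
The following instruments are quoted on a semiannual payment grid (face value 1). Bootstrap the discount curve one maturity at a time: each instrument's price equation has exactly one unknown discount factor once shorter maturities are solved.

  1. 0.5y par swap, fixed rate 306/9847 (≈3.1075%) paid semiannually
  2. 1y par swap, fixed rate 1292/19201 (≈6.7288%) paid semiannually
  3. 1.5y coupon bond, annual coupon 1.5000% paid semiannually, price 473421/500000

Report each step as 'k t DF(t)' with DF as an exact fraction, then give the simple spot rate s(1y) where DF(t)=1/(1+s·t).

step 1 [0.5y] swap r/2=153/9847: DF=(1 − 153/9847·(0))/(1+153/9847) = 9847/10000 ≈ 0.984700
step 2 [1y] swap r/2=646/19201: DF=(1 − 646/19201·(0.984700))/(1+646/19201) = 4677/5000 ≈ 0.935400
step 3 [1.5y] bond c/2=3/400: DF=(473421/500000 − 3/400·(0.984700+0.935400))/(1+3/400) = 1851/2000 ≈ 0.925500

1 1/2 9847/10000
2 1 4677/5000
3 3/2 1851/2000
s(1y) = (1/(4677/5000) − 1)/(1) = 323/4677 ≈ 6.9061%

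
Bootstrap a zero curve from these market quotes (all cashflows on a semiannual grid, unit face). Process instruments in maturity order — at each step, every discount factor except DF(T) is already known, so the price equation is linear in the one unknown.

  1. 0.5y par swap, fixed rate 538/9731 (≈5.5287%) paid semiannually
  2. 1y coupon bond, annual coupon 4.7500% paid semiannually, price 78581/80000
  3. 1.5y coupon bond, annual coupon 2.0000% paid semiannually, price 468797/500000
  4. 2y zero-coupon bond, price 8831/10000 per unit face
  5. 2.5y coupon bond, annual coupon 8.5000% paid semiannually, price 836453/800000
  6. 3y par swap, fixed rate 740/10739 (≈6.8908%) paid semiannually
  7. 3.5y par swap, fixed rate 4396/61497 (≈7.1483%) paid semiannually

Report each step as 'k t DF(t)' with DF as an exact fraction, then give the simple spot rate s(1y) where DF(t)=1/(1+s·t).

step 1 [0.5y] swap r/2=269/9731: DF=(1 − 269/9731·(0))/(1+269/9731) = 9731/10000 ≈ 0.973100
step 2 [1y] bond c/2=19/800: DF=(78581/80000 − 19/800·(0.973100))/(1+19/800) = 9369/10000 ≈ 0.936900
step 3 [1.5y] bond c/2=1/100: DF=(468797/500000 − 1/100·(0.973100+0.936900))/(1+1/100) = 4547/5000 ≈ 0.909400
step 4 [2y] zero: DF = P = 8831/10000 ≈ 0.883100
step 5 [2.5y] bond c/2=17/400: DF=(836453/800000 − 17/400·(0.973100+0.936900+0.909400+0.883100))/(1+17/400) = 213/250 ≈ 0.852000
step 6 [3y] swap r/2=370/10739: DF=(1 − 370/10739·(0.973100+0.936900+0.909400+0.883100+0.852000))/(1+370/10739) = 163/200 ≈ 0.815000
step 7 [3.5y] swap r/2=2198/61497: DF=(1 − 2198/61497·(0.973100+0.936900+0.909400+0.883100+0.852000+0.815000))/(1+2198/61497) = 3901/5000 ≈ 0.780200

1 1/2 9731/10000
2 1 9369/10000
3 3/2 4547/5000
4 2 8831/10000
5 5/2 213/250
6 3 163/200
7 7/2 3901/5000
s(1y) = (1/(9369/10000) − 1)/(1) = 631/9369 ≈ 6.7350%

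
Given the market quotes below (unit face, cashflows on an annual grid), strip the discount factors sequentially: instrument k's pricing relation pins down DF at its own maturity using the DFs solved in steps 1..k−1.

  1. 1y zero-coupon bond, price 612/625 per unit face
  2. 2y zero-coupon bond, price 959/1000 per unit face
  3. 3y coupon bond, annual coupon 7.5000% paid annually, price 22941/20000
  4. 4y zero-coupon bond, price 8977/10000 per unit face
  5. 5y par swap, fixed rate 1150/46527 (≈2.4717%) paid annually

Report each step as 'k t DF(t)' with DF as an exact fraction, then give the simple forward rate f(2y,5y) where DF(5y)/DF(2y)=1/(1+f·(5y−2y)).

step 1 [1y] zero: DF = P = 612/625 ≈ 0.979200
step 2 [2y] zero: DF = P = 959/1000 ≈ 0.959000
step 3 [3y] bond c/1=3/40: DF=(22941/20000 − 3/40·(0.979200+0.959000))/(1+3/40) = 4659/5000 ≈ 0.931800
step 4 [4y] zero: DF = P = 8977/10000 ≈ 0.897700
step 5 [5y] swap r/1=1150/46527: DF=(1 − 1150/46527·(0.979200+0.959000+0.931800+0.897700))/(1+1150/46527) = 177/200 ≈ 0.885000

1 1 612/625
2 2 959/1000
3 3 4659/5000
4 4 8977/10000
5 5 177/200
f(2y,5y) = ((959/1000)/(177/200) − 1)/(3) = 74/2655 ≈ 2.7872%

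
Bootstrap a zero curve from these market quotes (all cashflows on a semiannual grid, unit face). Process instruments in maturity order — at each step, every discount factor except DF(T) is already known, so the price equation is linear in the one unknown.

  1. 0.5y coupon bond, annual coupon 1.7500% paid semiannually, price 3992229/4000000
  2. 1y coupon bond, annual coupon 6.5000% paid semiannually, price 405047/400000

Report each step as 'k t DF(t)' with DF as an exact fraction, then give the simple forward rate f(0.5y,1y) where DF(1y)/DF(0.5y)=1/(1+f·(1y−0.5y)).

step 1 [0.5y] bond c/2=7/800: DF=(3992229/4000000 − 7/800·(0))/(1+7/800) = 4947/5000 ≈ 0.989400
step 2 [1y] bond c/2=13/400: DF=(405047/400000 − 13/400·(0.989400))/(1+13/400) = 1187/1250 ≈ 0.949600

1 1/2 4947/5000
2 1 1187/1250
f(0.5y,1y) = ((4947/5000)/(1187/1250) − 1)/(1/2) = 199/2374 ≈ 8.3825%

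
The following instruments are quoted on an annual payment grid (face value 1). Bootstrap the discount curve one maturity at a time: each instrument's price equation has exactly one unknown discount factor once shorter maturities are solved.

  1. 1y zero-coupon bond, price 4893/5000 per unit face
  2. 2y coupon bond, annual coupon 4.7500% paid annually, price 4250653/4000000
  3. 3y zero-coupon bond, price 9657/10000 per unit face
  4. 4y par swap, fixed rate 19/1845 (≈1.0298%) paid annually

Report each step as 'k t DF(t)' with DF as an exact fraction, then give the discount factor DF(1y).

1 1 4893/5000
2 2 9701/10000
3 3 9657/10000
4 4 9601/10000
DF(1y) = 4893/5000 ≈ 0.978600

step 1 [1y] zero: DF = P = 4893/5000 ≈ 0.978600
step 2 [2y] bond c/1=19/400: DF=(4250653/4000000 − 19/400·(0.978600))/(1+19/400) = 9701/10000 ≈ 0.970100
step 3 [3y] zero: DF = P = 9657/10000 ≈ 0.965700
step 4 [4y] swap r/1=19/1845: DF=(1 − 19/1845·(0.978600+0.970100+0.965700))/(1+19/1845) = 9601/10000 ≈ 0.960100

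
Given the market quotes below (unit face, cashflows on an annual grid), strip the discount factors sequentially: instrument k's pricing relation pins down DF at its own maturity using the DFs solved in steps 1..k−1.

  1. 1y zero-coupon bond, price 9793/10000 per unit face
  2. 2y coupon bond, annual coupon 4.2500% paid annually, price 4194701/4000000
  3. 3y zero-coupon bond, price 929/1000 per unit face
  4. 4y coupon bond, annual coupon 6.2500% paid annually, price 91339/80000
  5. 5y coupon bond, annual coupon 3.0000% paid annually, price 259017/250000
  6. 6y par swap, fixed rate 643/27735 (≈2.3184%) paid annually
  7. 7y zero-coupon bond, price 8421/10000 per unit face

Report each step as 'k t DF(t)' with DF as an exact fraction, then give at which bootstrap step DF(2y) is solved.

step 1 [1y] zero: DF = P = 9793/10000 ≈ 0.979300
step 2 [2y] bond c/1=17/400: DF=(4194701/4000000 − 17/400·(0.979300))/(1+17/400) = 483/500 ≈ 0.966000
step 3 [3y] zero: DF = P = 929/1000 ≈ 0.929000
step 4 [4y] bond c/1=1/16: DF=(91339/80000 − 1/16·(0.979300+0.966000+0.929000))/(1+1/16) = 1811/2000 ≈ 0.905500
step 5 [5y] bond c/1=3/100: DF=(259017/250000 − 3/100·(0.979300+0.966000+0.929000+0.905500))/(1+3/100) = 4479/5000 ≈ 0.895800
step 6 [6y] swap r/1=643/27735: DF=(1 − 643/27735·(0.979300+0.966000+0.929000+0.905500+0.895800))/(1+643/27735) = 4357/5000 ≈ 0.871400
step 7 [7y] zero: DF = P = 8421/10000 ≈ 0.842100

1 1 9793/10000
2 2 483/500
3 3 929/1000
4 4 1811/2000
5 5 4479/5000
6 6 4357/5000
7 7 8421/10000
DF(2y) is solved at step 2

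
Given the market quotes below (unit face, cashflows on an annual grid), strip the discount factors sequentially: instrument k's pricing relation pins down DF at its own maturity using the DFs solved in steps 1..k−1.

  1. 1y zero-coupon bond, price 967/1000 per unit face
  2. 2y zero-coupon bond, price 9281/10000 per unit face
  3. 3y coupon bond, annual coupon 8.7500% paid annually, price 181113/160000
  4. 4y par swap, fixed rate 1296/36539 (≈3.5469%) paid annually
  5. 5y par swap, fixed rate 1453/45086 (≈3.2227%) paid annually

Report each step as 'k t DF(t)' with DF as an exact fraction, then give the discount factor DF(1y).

step 1 [1y] zero: DF = P = 967/1000 ≈ 0.967000
step 2 [2y] zero: DF = P = 9281/10000 ≈ 0.928100
step 3 [3y] bond c/1=7/80: DF=(181113/160000 − 7/80·(0.967000+0.928100))/(1+7/80) = 2221/2500 ≈ 0.888400
step 4 [4y] swap r/1=1296/36539: DF=(1 − 1296/36539·(0.967000+0.928100+0.888400))/(1+1296/36539) = 544/625 ≈ 0.870400
step 5 [5y] swap r/1=1453/45086: DF=(1 − 1453/45086·(0.967000+0.928100+0.888400+0.870400))/(1+1453/45086) = 8547/10000 ≈ 0.854700

1 1 967/1000
2 2 9281/10000
3 3 2221/2500
4 4 544/625
5 5 8547/10000
DF(1y) = 967/1000 ≈ 0.967000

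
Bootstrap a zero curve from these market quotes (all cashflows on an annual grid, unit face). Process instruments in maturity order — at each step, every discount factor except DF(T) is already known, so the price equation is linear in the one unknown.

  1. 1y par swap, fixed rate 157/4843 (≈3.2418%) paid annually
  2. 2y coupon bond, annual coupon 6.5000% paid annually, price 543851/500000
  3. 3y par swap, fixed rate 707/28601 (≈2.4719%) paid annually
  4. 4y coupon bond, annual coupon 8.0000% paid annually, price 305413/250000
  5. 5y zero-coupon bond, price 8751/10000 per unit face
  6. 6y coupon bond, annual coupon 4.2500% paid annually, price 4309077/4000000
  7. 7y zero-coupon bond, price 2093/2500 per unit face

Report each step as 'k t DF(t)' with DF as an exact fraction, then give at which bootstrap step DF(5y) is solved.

1 1 4843/5000
2 2 4811/5000
3 3 9293/10000
4 4 9193/10000
5 5 8751/10000
6 6 2109/2500
7 7 2093/2500
DF(5y) is solved at step 5

step 1 [1y] swap r/1=157/4843: DF=(1 − 157/4843·(0))/(1+157/4843) = 4843/5000 ≈ 0.968600
step 2 [2y] bond c/1=13/200: DF=(543851/500000 − 13/200·(0.968600))/(1+13/200) = 4811/5000 ≈ 0.962200
step 3 [3y] swap r/1=707/28601: DF=(1 − 707/28601·(0.968600+0.962200))/(1+707/28601) = 9293/10000 ≈ 0.929300
step 4 [4y] bond c/1=2/25: DF=(305413/250000 − 2/25·(0.968600+0.962200+0.929300))/(1+2/25) = 9193/10000 ≈ 0.919300
step 5 [5y] zero: DF = P = 8751/10000 ≈ 0.875100
step 6 [6y] bond c/1=17/400: DF=(4309077/4000000 − 17/400·(0.968600+0.962200+0.929300+0.919300+0.875100))/(1+17/400) = 2109/2500 ≈ 0.843600
step 7 [7y] zero: DF = P = 2093/2500 ≈ 0.837200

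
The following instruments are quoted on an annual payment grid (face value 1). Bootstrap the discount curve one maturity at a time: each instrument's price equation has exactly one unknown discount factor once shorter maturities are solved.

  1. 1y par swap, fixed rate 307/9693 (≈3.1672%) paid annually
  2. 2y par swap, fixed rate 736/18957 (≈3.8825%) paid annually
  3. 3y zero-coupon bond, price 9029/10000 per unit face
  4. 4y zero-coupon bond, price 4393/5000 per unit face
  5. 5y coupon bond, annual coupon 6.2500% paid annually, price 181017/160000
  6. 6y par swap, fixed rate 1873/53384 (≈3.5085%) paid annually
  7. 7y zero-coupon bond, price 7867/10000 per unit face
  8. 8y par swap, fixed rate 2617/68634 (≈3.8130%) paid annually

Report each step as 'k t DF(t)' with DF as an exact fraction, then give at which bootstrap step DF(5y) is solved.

1 1 9693/10000
2 2 579/625
3 3 9029/10000
4 4 4393/5000
5 5 1697/2000
6 6 8127/10000
7 7 7867/10000
8 8 7383/10000
DF(5y) is solved at step 5

step 1 [1y] swap r/1=307/9693: DF=(1 − 307/9693·(0))/(1+307/9693) = 9693/10000 ≈ 0.969300
step 2 [2y] swap r/1=736/18957: DF=(1 − 736/18957·(0.969300))/(1+736/18957) = 579/625 ≈ 0.926400
step 3 [3y] zero: DF = P = 9029/10000 ≈ 0.902900
step 4 [4y] zero: DF = P = 4393/5000 ≈ 0.878600
step 5 [5y] bond c/1=1/16: DF=(181017/160000 − 1/16·(0.969300+0.926400+0.902900+0.878600))/(1+1/16) = 1697/2000 ≈ 0.848500
step 6 [6y] swap r/1=1873/53384: DF=(1 − 1873/53384·(0.969300+0.926400+0.902900+0.878600+0.848500))/(1+1873/53384) = 8127/10000 ≈ 0.812700
step 7 [7y] zero: DF = P = 7867/10000 ≈ 0.786700
step 8 [8y] swap r/1=2617/68634: DF=(1 − 2617/68634·(0.969300+0.926400+0.902900+0.878600+0.848500+0.812700+0.786700))/(1+2617/68634) = 7383/10000 ≈ 0.738300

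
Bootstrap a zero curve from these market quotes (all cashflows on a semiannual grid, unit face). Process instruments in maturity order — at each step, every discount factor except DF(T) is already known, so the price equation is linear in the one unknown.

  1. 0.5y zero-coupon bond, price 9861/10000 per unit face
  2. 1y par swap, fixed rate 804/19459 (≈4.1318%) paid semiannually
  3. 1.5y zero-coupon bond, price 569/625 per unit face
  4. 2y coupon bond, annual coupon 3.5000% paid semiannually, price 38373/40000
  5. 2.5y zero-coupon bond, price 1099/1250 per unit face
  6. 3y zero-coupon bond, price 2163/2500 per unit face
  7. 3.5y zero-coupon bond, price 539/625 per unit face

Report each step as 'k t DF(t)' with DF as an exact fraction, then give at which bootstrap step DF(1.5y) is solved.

1 1/2 9861/10000
2 1 4799/5000
3 3/2 569/625
4 2 8937/10000
5 5/2 1099/1250
6 3 2163/2500
7 7/2 539/625
DF(1.5y) is solved at step 3

step 1 [0.5y] zero: DF = P = 9861/10000 ≈ 0.986100
step 2 [1y] swap r/2=402/19459: DF=(1 − 402/19459·(0.986100))/(1+402/19459) = 4799/5000 ≈ 0.959800
step 3 [1.5y] zero: DF = P = 569/625 ≈ 0.910400
step 4 [2y] bond c/2=7/400: DF=(38373/40000 − 7/400·(0.986100+0.959800+0.910400))/(1+7/400) = 8937/10000 ≈ 0.893700
step 5 [2.5y] zero: DF = P = 1099/1250 ≈ 0.879200
step 6 [3y] zero: DF = P = 2163/2500 ≈ 0.865200
step 7 [3.5y] zero: DF = P = 539/625 ≈ 0.862400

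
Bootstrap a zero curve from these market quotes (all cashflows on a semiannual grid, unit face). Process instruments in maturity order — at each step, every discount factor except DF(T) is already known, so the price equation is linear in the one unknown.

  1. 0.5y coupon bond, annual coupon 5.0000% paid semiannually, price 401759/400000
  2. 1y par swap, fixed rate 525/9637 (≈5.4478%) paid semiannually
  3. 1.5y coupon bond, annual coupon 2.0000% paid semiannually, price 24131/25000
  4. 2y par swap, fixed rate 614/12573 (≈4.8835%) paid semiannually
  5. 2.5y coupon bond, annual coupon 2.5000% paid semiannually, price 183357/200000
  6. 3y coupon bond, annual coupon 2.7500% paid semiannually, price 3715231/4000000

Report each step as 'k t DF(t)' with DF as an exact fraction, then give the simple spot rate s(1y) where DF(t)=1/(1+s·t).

1 1/2 9799/10000
2 1 379/400
3 3/2 4683/5000
4 2 9079/10000
5 5/2 8589/10000
6 3 4267/5000
s(1y) = (1/(379/400) − 1)/(1) = 21/379 ≈ 5.5409%

step 1 [0.5y] bond c/2=1/40: DF=(401759/400000 − 1/40·(0))/(1+1/40) = 9799/10000 ≈ 0.979900
step 2 [1y] swap r/2=525/19274: DF=(1 − 525/19274·(0.979900))/(1+525/19274) = 379/400 ≈ 0.947500
step 3 [1.5y] bond c/2=1/100: DF=(24131/25000 − 1/100·(0.979900+0.947500))/(1+1/100) = 4683/5000 ≈ 0.936600
step 4 [2y] swap r/2=307/12573: DF=(1 − 307/12573·(0.979900+0.947500+0.936600))/(1+307/12573) = 9079/10000 ≈ 0.907900
step 5 [2.5y] bond c/2=1/80: DF=(183357/200000 − 1/80·(0.979900+0.947500+0.936600+0.907900))/(1+1/80) = 8589/10000 ≈ 0.858900
step 6 [3y] bond c/2=11/800: DF=(3715231/4000000 − 11/800·(0.979900+0.947500+0.936600+0.907900+0.858900))/(1+11/800) = 4267/5000 ≈ 0.853400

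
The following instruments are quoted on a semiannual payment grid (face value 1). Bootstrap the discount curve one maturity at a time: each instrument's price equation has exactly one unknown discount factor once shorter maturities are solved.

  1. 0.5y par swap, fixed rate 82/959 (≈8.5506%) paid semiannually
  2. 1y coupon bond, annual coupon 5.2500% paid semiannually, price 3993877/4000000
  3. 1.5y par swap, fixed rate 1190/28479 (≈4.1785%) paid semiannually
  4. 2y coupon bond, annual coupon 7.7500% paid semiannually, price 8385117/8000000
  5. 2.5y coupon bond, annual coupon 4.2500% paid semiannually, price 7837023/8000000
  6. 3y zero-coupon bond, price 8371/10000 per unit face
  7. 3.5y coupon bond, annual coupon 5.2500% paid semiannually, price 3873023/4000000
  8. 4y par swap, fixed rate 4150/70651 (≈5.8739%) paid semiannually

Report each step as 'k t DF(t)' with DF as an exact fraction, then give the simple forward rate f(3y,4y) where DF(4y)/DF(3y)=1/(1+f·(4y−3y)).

1 1/2 959/1000
2 1 2371/2500
3 3/2 1881/2000
4 2 2257/2500
5 5/2 2203/2500
6 3 8371/10000
7 7/2 2009/2500
8 4 317/400
f(3y,4y) = ((8371/10000)/(317/400) − 1)/(1) = 446/7925 ≈ 5.6278%

step 1 [0.5y] swap r/2=41/959: DF=(1 − 41/959·(0))/(1+41/959) = 959/1000 ≈ 0.959000
step 2 [1y] bond c/2=21/800: DF=(3993877/4000000 − 21/800·(0.959000))/(1+21/800) = 2371/2500 ≈ 0.948400
step 3 [1.5y] swap r/2=595/28479: DF=(1 − 595/28479·(0.959000+0.948400))/(1+595/28479) = 1881/2000 ≈ 0.940500
step 4 [2y] bond c/2=31/800: DF=(8385117/8000000 − 31/800·(0.959000+0.948400+0.940500))/(1+31/800) = 2257/2500 ≈ 0.902800
step 5 [2.5y] bond c/2=17/800: DF=(7837023/8000000 − 17/800·(0.959000+0.948400+0.940500+0.902800))/(1+17/800) = 2203/2500 ≈ 0.881200
step 6 [3y] zero: DF = P = 8371/10000 ≈ 0.837100
step 7 [3.5y] bond c/2=21/800: DF=(3873023/4000000 − 21/800·(0.959000+0.948400+0.940500+0.902800+0.881200+0.837100))/(1+21/800) = 2009/2500 ≈ 0.803600
step 8 [4y] swap r/2=2075/70651: DF=(1 − 2075/70651·(0.959000+0.948400+0.940500+0.902800+0.881200+0.837100+0.803600))/(1+2075/70651) = 317/400 ≈ 0.792500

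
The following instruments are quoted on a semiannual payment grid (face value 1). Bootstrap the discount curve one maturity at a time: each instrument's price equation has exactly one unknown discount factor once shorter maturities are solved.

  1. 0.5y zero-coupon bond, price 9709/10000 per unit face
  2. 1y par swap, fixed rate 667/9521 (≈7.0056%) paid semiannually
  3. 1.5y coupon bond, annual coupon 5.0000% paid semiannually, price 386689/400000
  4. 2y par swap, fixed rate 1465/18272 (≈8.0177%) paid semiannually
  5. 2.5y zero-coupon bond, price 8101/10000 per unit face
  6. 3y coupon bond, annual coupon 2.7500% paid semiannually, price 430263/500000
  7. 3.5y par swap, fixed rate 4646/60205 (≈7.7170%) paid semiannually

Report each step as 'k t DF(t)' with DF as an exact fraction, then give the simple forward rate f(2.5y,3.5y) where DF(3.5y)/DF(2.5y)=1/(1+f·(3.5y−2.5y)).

step 1 [0.5y] zero: DF = P = 9709/10000 ≈ 0.970900
step 2 [1y] swap r/2=667/19042: DF=(1 − 667/19042·(0.970900))/(1+667/19042) = 9333/10000 ≈ 0.933300
step 3 [1.5y] bond c/2=1/40: DF=(386689/400000 − 1/40·(0.970900+0.933300))/(1+1/40) = 8967/10000 ≈ 0.896700
step 4 [2y] swap r/2=1465/36544: DF=(1 − 1465/36544·(0.970900+0.933300+0.896700))/(1+1465/36544) = 1707/2000 ≈ 0.853500
step 5 [2.5y] zero: DF = P = 8101/10000 ≈ 0.810100
step 6 [3y] bond c/2=11/800: DF=(430263/500000 − 11/800·(0.970900+0.933300+0.896700+0.853500+0.810100))/(1+11/800) = 7883/10000 ≈ 0.788300
step 7 [3.5y] swap r/2=2323/60205: DF=(1 − 2323/60205·(0.970900+0.933300+0.896700+0.853500+0.810100+0.788300))/(1+2323/60205) = 7677/10000 ≈ 0.767700

1 1/2 9709/10000
2 1 9333/10000
3 3/2 8967/10000
4 2 1707/2000
5 5/2 8101/10000
6 3 7883/10000
7 7/2 7677/10000
f(2.5y,3.5y) = ((8101/10000)/(7677/10000) − 1)/(1) = 424/7677 ≈ 5.5230%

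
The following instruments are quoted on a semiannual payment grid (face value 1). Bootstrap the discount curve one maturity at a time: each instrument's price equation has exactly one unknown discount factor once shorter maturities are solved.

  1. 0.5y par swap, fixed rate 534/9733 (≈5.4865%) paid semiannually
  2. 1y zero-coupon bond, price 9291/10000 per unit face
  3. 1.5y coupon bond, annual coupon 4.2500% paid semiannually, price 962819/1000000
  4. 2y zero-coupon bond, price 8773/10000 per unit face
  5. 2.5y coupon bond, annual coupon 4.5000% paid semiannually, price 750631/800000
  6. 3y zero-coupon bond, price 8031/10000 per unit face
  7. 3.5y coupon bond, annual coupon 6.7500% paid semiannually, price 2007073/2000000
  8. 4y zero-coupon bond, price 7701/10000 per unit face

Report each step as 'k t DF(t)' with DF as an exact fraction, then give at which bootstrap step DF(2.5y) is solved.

step 1 [0.5y] swap r/2=267/9733: DF=(1 − 267/9733·(0))/(1+267/9733) = 9733/10000 ≈ 0.973300
step 2 [1y] zero: DF = P = 9291/10000 ≈ 0.929100
step 3 [1.5y] bond c/2=17/800: DF=(962819/1000000 − 17/800·(0.973300+0.929100))/(1+17/800) = 1129/1250 ≈ 0.903200
step 4 [2y] zero: DF = P = 8773/10000 ≈ 0.877300
step 5 [2.5y] bond c/2=9/400: DF=(750631/800000 − 9/400·(0.973300+0.929100+0.903200+0.877300))/(1+9/400) = 4183/5000 ≈ 0.836600
step 6 [3y] zero: DF = P = 8031/10000 ≈ 0.803100
step 7 [3.5y] bond c/2=27/800: DF=(2007073/2000000 − 27/800·(0.973300+0.929100+0.903200+0.877300+0.836600+0.803100))/(1+27/800) = 797/1000 ≈ 0.797000
step 8 [4y] zero: DF = P = 7701/10000 ≈ 0.770100

1 1/2 9733/10000
2 1 9291/10000
3 3/2 1129/1250
4 2 8773/10000
5 5/2 4183/5000
6 3 8031/10000
7 7/2 797/1000
8 4 7701/10000
DF(2.5y) is solved at step 5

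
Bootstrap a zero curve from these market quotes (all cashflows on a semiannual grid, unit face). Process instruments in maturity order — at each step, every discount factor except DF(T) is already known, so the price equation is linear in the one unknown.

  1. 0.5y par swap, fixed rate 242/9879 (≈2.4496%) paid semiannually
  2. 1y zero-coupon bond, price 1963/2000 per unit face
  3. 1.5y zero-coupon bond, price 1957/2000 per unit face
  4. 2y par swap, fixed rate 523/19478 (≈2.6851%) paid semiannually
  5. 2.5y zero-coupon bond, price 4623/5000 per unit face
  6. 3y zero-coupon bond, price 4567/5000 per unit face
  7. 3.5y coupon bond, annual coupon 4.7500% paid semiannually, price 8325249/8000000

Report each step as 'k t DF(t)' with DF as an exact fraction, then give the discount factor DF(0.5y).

1 1/2 9879/10000
2 1 1963/2000
3 3/2 1957/2000
4 2 9477/10000
5 5/2 4623/5000
6 3 4567/5000
7 7/2 1767/2000
DF(0.5y) = 9879/10000 ≈ 0.987900

step 1 [0.5y] swap r/2=121/9879: DF=(1 − 121/9879·(0))/(1+121/9879) = 9879/10000 ≈ 0.987900
step 2 [1y] zero: DF = P = 1963/2000 ≈ 0.981500
step 3 [1.5y] zero: DF = P = 1957/2000 ≈ 0.978500
step 4 [2y] swap r/2=523/38956: DF=(1 − 523/38956·(0.987900+0.981500+0.978500))/(1+523/38956) = 9477/10000 ≈ 0.947700
step 5 [2.5y] zero: DF = P = 4623/5000 ≈ 0.924600
step 6 [3y] zero: DF = P = 4567/5000 ≈ 0.913400
step 7 [3.5y] bond c/2=19/800: DF=(8325249/8000000 − 19/800·(0.987900+0.981500+0.978500+0.947700+0.924600+0.913400))/(1+19/800) = 1767/2000 ≈ 0.883500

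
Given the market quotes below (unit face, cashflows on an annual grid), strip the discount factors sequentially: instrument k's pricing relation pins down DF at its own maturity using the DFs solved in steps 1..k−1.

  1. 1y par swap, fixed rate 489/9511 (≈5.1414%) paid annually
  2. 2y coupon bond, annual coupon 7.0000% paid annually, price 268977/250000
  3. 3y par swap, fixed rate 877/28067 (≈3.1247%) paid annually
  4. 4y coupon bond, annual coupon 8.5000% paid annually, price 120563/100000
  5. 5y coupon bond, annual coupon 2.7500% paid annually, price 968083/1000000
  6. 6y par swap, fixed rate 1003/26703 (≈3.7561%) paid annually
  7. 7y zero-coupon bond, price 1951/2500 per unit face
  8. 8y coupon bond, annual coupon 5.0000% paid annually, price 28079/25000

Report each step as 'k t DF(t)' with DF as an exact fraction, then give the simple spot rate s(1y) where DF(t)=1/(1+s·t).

step 1 [1y] swap r/1=489/9511: DF=(1 − 489/9511·(0))/(1+489/9511) = 9511/10000 ≈ 0.951100
step 2 [2y] bond c/1=7/100: DF=(268977/250000 − 7/100·(0.951100))/(1+7/100) = 9433/10000 ≈ 0.943300
step 3 [3y] swap r/1=877/28067: DF=(1 − 877/28067·(0.951100+0.943300))/(1+877/28067) = 9123/10000 ≈ 0.912300
step 4 [4y] bond c/1=17/200: DF=(120563/100000 − 17/200·(0.951100+0.943300+0.912300))/(1+17/200) = 8913/10000 ≈ 0.891300
step 5 [5y] bond c/1=11/400: DF=(968083/1000000 − 11/400·(0.951100+0.943300+0.912300+0.891300))/(1+11/400) = 527/625 ≈ 0.843200
step 6 [6y] swap r/1=1003/26703: DF=(1 − 1003/26703·(0.951100+0.943300+0.912300+0.891300+0.843200))/(1+1003/26703) = 3997/5000 ≈ 0.799400
step 7 [7y] zero: DF = P = 1951/2500 ≈ 0.780400
step 8 [8y] bond c/1=1/20: DF=(28079/25000 − 1/20·(0.951100+0.943300+0.912300+0.891300+0.843200+0.799400+0.780400))/(1+1/20) = 3891/5000 ≈ 0.778200

1 1 9511/10000
2 2 9433/10000
3 3 9123/10000
4 4 8913/10000
5 5 527/625
6 6 3997/5000
7 7 1951/2500
8 8 3891/5000
s(1y) = (1/(9511/10000) − 1)/(1) = 489/9511 ≈ 5.1414%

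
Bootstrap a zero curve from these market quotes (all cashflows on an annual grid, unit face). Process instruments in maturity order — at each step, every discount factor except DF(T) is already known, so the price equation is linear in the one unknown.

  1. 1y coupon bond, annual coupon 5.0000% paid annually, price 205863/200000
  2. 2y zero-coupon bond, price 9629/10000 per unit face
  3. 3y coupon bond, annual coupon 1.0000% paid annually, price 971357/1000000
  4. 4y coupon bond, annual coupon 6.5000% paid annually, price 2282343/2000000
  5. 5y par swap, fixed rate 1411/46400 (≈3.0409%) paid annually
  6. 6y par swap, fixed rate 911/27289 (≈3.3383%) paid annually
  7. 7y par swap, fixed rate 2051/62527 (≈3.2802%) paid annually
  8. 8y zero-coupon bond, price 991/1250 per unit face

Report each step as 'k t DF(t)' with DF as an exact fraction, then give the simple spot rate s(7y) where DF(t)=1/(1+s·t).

1 1 9803/10000
2 2 9629/10000
3 3 377/400
4 4 4477/5000
5 5 8589/10000
6 6 4089/5000
7 7 7949/10000
8 8 991/1250
s(7y) = (1/(7949/10000) − 1)/(7) = 293/7949 ≈ 3.6860%

step 1 [1y] bond c/1=1/20: DF=(205863/200000 − 1/20·(0))/(1+1/20) = 9803/10000 ≈ 0.980300
step 2 [2y] zero: DF = P = 9629/10000 ≈ 0.962900
step 3 [3y] bond c/1=1/100: DF=(971357/1000000 − 1/100·(0.980300+0.962900))/(1+1/100) = 377/400 ≈ 0.942500
step 4 [4y] bond c/1=13/200: DF=(2282343/2000000 − 13/200·(0.980300+0.962900+0.942500))/(1+13/200) = 4477/5000 ≈ 0.895400
step 5 [5y] swap r/1=1411/46400: DF=(1 − 1411/46400·(0.980300+0.962900+0.942500+0.895400))/(1+1411/46400) = 8589/10000 ≈ 0.858900
step 6 [6y] swap r/1=911/27289: DF=(1 − 911/27289·(0.980300+0.962900+0.942500+0.895400+0.858900))/(1+911/27289) = 4089/5000 ≈ 0.817800
step 7 [7y] swap r/1=2051/62527: DF=(1 − 2051/62527·(0.980300+0.962900+0.942500+0.895400+0.858900+0.817800))/(1+2051/62527) = 7949/10000 ≈ 0.794900
step 8 [8y] zero: DF = P = 991/1250 ≈ 0.792800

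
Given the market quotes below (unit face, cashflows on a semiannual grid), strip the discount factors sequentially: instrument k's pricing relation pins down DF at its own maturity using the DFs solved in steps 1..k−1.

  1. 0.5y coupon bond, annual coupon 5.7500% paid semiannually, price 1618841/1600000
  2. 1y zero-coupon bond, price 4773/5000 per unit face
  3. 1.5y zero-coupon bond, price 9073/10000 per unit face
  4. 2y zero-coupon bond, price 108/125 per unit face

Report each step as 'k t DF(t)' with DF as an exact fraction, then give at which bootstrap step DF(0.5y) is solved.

1 1/2 1967/2000
2 1 4773/5000
3 3/2 9073/10000
4 2 108/125
DF(0.5y) is solved at step 1

step 1 [0.5y] bond c/2=23/800: DF=(1618841/1600000 − 23/800·(0))/(1+23/800) = 1967/2000 ≈ 0.983500
step 2 [1y] zero: DF = P = 4773/5000 ≈ 0.954600
step 3 [1.5y] zero: DF = P = 9073/10000 ≈ 0.907300
step 4 [2y] zero: DF = P = 108/125 ≈ 0.864000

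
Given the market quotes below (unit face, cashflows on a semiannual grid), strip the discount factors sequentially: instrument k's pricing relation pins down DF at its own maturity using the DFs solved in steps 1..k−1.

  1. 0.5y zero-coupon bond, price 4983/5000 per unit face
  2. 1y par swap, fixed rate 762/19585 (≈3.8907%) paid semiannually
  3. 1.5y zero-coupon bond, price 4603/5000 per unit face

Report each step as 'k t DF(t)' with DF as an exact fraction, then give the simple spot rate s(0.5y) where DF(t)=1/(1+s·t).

step 1 [0.5y] zero: DF = P = 4983/5000 ≈ 0.996600
step 2 [1y] swap r/2=381/19585: DF=(1 − 381/19585·(0.996600))/(1+381/19585) = 9619/10000 ≈ 0.961900
step 3 [1.5y] zero: DF = P = 4603/5000 ≈ 0.920600

1 1/2 4983/5000
2 1 9619/10000
3 3/2 4603/5000
s(0.5y) = (1/(4983/5000) − 1)/(1/2) = 34/4983 ≈ 0.6823%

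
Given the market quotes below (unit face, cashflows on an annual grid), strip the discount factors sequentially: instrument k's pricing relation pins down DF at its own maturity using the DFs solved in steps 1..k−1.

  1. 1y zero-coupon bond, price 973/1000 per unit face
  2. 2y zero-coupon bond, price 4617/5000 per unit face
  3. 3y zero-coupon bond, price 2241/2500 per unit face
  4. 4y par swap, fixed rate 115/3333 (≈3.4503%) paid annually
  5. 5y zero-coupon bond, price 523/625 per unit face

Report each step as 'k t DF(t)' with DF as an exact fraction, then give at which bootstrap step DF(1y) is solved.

step 1 [1y] zero: DF = P = 973/1000 ≈ 0.973000
step 2 [2y] zero: DF = P = 4617/5000 ≈ 0.923400
step 3 [3y] zero: DF = P = 2241/2500 ≈ 0.896400
step 4 [4y] swap r/1=115/3333: DF=(1 − 115/3333·(0.973000+0.923400+0.896400))/(1+115/3333) = 1747/2000 ≈ 0.873500
step 5 [5y] zero: DF = P = 523/625 ≈ 0.836800

1 1 973/1000
2 2 4617/5000
3 3 2241/2500
4 4 1747/2000
5 5 523/625
DF(1y) is solved at step 1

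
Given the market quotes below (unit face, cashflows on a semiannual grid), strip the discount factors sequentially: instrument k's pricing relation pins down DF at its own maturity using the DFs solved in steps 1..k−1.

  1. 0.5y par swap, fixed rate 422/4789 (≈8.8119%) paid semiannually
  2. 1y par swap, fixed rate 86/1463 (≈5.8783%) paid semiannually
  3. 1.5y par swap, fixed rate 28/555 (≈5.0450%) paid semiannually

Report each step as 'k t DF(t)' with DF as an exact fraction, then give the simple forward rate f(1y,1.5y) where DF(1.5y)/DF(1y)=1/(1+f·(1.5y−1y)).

step 1 [0.5y] swap r/2=211/4789: DF=(1 − 211/4789·(0))/(1+211/4789) = 4789/5000 ≈ 0.957800
step 2 [1y] swap r/2=43/1463: DF=(1 − 43/1463·(0.957800))/(1+43/1463) = 9441/10000 ≈ 0.944100
step 3 [1.5y] swap r/2=14/555: DF=(1 − 14/555·(0.957800+0.944100))/(1+14/555) = 4643/5000 ≈ 0.928600

1 1/2 4789/5000
2 1 9441/10000
3 3/2 4643/5000
f(1y,1.5y) = ((9441/10000)/(4643/5000) − 1)/(1/2) = 155/4643 ≈ 3.3384%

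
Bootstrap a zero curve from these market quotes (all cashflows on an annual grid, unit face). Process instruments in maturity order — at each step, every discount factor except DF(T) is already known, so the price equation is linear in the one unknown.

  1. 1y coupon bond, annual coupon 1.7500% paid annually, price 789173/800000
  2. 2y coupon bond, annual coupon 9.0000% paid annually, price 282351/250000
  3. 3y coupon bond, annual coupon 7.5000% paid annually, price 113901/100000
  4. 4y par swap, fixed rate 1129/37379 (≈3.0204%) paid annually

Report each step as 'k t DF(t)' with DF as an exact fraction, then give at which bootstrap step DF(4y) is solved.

1 1 1939/2000
2 2 9561/10000
3 3 2313/2500
4 4 8871/10000
DF(4y) is solved at step 4

step 1 [1y] bond c/1=7/400: DF=(789173/800000 − 7/400·(0))/(1+7/400) = 1939/2000 ≈ 0.969500
step 2 [2y] bond c/1=9/100: DF=(282351/250000 − 9/100·(0.969500))/(1+9/100) = 9561/10000 ≈ 0.956100
step 3 [3y] bond c/1=3/40: DF=(113901/100000 − 3/40·(0.969500+0.956100))/(1+3/40) = 2313/2500 ≈ 0.925200
step 4 [4y] swap r/1=1129/37379: DF=(1 − 1129/37379·(0.969500+0.956100+0.925200))/(1+1129/37379) = 8871/10000 ≈ 0.887100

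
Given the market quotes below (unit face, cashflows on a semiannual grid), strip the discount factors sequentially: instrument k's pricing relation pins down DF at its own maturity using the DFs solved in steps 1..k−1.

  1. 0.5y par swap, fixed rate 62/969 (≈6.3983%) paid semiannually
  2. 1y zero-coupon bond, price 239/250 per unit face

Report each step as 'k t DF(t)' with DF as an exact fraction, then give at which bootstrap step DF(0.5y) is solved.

step 1 [0.5y] swap r/2=31/969: DF=(1 − 31/969·(0))/(1+31/969) = 969/1000 ≈ 0.969000
step 2 [1y] zero: DF = P = 239/250 ≈ 0.956000

1 1/2 969/1000
2 1 239/250
DF(0.5y) is solved at step 1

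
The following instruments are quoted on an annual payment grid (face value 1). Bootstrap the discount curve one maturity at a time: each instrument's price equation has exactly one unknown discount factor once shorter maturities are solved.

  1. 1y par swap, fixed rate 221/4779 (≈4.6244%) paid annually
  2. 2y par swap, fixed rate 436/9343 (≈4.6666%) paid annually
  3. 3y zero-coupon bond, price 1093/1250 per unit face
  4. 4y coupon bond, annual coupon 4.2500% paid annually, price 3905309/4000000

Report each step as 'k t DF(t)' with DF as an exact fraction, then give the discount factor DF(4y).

step 1 [1y] swap r/1=221/4779: DF=(1 − 221/4779·(0))/(1+221/4779) = 4779/5000 ≈ 0.955800
step 2 [2y] swap r/1=436/9343: DF=(1 − 436/9343·(0.955800))/(1+436/9343) = 1141/1250 ≈ 0.912800
step 3 [3y] zero: DF = P = 1093/1250 ≈ 0.874400
step 4 [4y] bond c/1=17/400: DF=(3905309/4000000 − 17/400·(0.955800+0.912800+0.874400))/(1+17/400) = 8247/10000 ≈ 0.824700

1 1 4779/5000
2 2 1141/1250
3 3 1093/1250
4 4 8247/10000
DF(4y) = 8247/10000 ≈ 0.824700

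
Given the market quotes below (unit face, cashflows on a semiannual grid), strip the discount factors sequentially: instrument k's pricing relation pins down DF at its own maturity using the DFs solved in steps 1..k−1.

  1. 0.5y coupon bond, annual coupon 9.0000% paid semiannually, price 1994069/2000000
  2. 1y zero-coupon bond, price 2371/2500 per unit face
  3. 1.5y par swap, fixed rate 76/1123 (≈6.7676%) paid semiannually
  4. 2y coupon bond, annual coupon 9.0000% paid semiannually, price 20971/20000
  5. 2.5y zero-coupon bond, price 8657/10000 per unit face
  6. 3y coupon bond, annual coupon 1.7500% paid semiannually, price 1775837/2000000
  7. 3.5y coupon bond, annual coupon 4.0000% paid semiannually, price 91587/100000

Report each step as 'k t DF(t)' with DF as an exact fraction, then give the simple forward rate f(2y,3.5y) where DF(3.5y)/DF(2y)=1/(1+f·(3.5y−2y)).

step 1 [0.5y] bond c/2=9/200: DF=(1994069/2000000 − 9/200·(0))/(1+9/200) = 9541/10000 ≈ 0.954100
step 2 [1y] zero: DF = P = 2371/2500 ≈ 0.948400
step 3 [1.5y] swap r/2=38/1123: DF=(1 − 38/1123·(0.954100+0.948400))/(1+38/1123) = 181/200 ≈ 0.905000
step 4 [2y] bond c/2=9/200: DF=(20971/20000 − 9/200·(0.954100+0.948400+0.905000))/(1+9/200) = 353/400 ≈ 0.882500
step 5 [2.5y] zero: DF = P = 8657/10000 ≈ 0.865700
step 6 [3y] bond c/2=7/800: DF=(1775837/2000000 − 7/800·(0.954100+0.948400+0.905000+0.882500+0.865700))/(1+7/800) = 8407/10000 ≈ 0.840700
step 7 [3.5y] bond c/2=1/50: DF=(91587/100000 − 1/50·(0.954100+0.948400+0.905000+0.882500+0.865700+0.840700))/(1+1/50) = 7921/10000 ≈ 0.792100

1 1/2 9541/10000
2 1 2371/2500
3 3/2 181/200
4 2 353/400
5 5/2 8657/10000
6 3 8407/10000
7 7/2 7921/10000
f(2y,3.5y) = ((353/400)/(7921/10000) − 1)/(3/2) = 1808/23763 ≈ 7.6085%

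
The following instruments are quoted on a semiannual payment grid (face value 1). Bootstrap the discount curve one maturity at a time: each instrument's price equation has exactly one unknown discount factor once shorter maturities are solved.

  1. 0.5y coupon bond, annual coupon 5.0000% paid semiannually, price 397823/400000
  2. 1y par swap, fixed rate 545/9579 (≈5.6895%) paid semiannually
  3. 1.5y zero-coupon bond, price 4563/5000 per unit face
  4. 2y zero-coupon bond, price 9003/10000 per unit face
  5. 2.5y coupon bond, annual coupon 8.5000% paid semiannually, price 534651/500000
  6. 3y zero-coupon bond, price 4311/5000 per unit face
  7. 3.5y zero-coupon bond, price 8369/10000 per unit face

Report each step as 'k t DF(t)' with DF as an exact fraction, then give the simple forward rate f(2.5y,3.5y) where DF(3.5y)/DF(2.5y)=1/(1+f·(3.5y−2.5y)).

1 1/2 9703/10000
2 1 1891/2000
3 3/2 4563/5000
4 2 9003/10000
5 5/2 8737/10000
6 3 4311/5000
7 7/2 8369/10000
f(2.5y,3.5y) = ((8737/10000)/(8369/10000) − 1)/(1) = 368/8369 ≈ 4.3972%

step 1 [0.5y] bond c/2=1/40: DF=(397823/400000 − 1/40·(0))/(1+1/40) = 9703/10000 ≈ 0.970300
step 2 [1y] swap r/2=545/19158: DF=(1 − 545/19158·(0.970300))/(1+545/19158) = 1891/2000 ≈ 0.945500
step 3 [1.5y] zero: DF = P = 4563/5000 ≈ 0.912600
step 4 [2y] zero: DF = P = 9003/10000 ≈ 0.900300
step 5 [2.5y] bond c/2=17/400: DF=(534651/500000 − 17/400·(0.970300+0.945500+0.912600+0.900300))/(1+17/400) = 8737/10000 ≈ 0.873700
step 6 [3y] zero: DF = P = 4311/5000 ≈ 0.862200
step 7 [3.5y] zero: DF = P = 8369/10000 ≈ 0.836900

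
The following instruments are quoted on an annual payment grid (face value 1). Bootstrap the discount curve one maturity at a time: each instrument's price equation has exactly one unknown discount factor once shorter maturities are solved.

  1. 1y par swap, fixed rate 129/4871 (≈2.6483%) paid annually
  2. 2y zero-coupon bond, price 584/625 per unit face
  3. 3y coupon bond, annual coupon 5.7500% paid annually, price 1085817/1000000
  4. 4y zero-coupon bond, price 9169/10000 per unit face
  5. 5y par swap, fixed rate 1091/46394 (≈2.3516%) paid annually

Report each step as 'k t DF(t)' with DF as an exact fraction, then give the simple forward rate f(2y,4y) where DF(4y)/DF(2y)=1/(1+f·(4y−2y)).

step 1 [1y] swap r/1=129/4871: DF=(1 − 129/4871·(0))/(1+129/4871) = 4871/5000 ≈ 0.974200
step 2 [2y] zero: DF = P = 584/625 ≈ 0.934400
step 3 [3y] bond c/1=23/400: DF=(1085817/1000000 − 23/400·(0.974200+0.934400))/(1+23/400) = 923/1000 ≈ 0.923000
step 4 [4y] zero: DF = P = 9169/10000 ≈ 0.916900
step 5 [5y] swap r/1=1091/46394: DF=(1 − 1091/46394·(0.974200+0.934400+0.923000+0.916900))/(1+1091/46394) = 8909/10000 ≈ 0.890900

1 1 4871/5000
2 2 584/625
3 3 923/1000
4 4 9169/10000
5 5 8909/10000
f(2y,4y) = ((584/625)/(9169/10000) − 1)/(2) = 175/18338 ≈ 0.9543%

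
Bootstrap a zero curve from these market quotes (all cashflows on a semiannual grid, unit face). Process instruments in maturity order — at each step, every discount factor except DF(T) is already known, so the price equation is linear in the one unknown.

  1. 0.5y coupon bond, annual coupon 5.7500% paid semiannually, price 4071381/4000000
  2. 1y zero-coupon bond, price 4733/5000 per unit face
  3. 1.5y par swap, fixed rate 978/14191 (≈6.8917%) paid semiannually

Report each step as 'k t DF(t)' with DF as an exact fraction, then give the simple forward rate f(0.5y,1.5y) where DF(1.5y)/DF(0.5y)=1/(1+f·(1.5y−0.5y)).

step 1 [0.5y] bond c/2=23/800: DF=(4071381/4000000 − 23/800·(0))/(1+23/800) = 4947/5000 ≈ 0.989400
step 2 [1y] zero: DF = P = 4733/5000 ≈ 0.946600
step 3 [1.5y] swap r/2=489/14191: DF=(1 − 489/14191·(0.989400+0.946600))/(1+489/14191) = 4511/5000 ≈ 0.902200

1 1/2 4947/5000
2 1 4733/5000
3 3/2 4511/5000
f(0.5y,1.5y) = ((4947/5000)/(4511/5000) − 1)/(1) = 436/4511 ≈ 9.6653%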